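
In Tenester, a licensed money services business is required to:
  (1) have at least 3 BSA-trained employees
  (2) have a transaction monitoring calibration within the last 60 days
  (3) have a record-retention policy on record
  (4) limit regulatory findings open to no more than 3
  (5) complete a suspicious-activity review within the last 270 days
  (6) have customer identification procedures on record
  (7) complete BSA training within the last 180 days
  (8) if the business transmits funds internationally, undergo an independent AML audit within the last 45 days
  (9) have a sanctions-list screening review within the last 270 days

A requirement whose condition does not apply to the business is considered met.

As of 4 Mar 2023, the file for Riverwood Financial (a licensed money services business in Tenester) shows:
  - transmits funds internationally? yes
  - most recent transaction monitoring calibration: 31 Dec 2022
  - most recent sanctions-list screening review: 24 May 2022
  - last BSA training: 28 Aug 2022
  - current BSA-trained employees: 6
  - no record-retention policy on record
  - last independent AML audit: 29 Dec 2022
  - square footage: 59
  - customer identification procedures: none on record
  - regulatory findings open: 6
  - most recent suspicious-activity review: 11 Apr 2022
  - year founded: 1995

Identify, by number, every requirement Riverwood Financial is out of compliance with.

1. BSA-trained employees 6 ≥ 3 → met
2. transaction monitoring calibration 63 days ago vs limit 60 → not met
3. record-retention policy absent → not met
4. regulatory findings open 6 > 3 → not met
5. suspicious-activity review 327 days ago vs limit 270 → not met
6. customer identification procedures absent → not met
7. BSA training 188 days ago vs limit 180 → not met
8. condition 'transmits funds internationally' holds; independent AML audit 65 days ago vs limit 45 → not met
9. sanctions-list screening review 284 days ago vs limit 270 → not met
Not met: 2, 3, 4, 5, 6, 7, 8, 9

2, 3, 4, 5, 6, 7, 8, 9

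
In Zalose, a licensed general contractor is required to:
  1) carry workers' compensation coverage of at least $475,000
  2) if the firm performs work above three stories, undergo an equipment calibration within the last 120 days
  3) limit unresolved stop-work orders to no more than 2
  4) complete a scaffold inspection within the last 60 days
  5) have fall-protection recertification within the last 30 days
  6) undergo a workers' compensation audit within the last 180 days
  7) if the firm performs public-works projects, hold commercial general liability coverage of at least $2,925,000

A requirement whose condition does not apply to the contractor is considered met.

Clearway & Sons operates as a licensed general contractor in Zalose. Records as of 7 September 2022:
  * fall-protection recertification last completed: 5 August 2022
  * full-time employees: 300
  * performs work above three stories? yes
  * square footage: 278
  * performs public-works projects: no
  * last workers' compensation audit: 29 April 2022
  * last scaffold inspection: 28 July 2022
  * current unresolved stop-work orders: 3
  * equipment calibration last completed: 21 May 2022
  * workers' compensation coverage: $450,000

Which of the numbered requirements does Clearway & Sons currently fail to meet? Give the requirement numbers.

1. workers' compensation coverage $450,000 < $475,000 → not met
2. condition 'performs work above three stories' holds; equipment calibration 109 days ago vs limit 120 → met
3. unresolved stop-work orders 3 > 2 → not met
4. scaffold inspection 41 days ago vs limit 60 → met
5. fall-protection recertification 33 days ago vs limit 30 → not met
6. workers' compensation audit 131 days ago vs limit 180 → met
7. condition 'performs public-works projects' does not hold → requirement n/a → met
Not met: 1, 3, 5

1, 3, 5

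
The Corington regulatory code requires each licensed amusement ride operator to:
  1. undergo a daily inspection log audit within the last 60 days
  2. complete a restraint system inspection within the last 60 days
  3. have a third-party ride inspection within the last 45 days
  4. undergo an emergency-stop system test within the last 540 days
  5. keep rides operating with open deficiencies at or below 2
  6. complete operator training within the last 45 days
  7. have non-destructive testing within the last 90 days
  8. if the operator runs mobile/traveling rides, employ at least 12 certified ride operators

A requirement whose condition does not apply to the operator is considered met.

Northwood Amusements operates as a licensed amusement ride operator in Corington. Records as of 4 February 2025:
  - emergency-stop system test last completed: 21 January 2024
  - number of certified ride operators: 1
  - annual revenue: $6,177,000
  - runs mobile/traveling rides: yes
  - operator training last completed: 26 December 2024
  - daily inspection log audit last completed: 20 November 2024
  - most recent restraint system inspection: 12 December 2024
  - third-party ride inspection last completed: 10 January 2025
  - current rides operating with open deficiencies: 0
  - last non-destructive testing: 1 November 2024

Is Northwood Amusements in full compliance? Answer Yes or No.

1. daily inspection log audit 76 days ago vs limit 60 → not met
2. restraint system inspection 54 days ago vs limit 60 → met
3. third-party ride inspection 25 days ago vs limit 45 → met
4. emergency-stop system test 380 days ago vs limit 540 → met
5. rides operating with open deficiencies 0 ≤ 2 → met
6. operator training 40 days ago vs limit 45 → met
7. non-destructive testing 95 days ago vs limit 90 → not met
8. condition 'runs mobile/traveling rides' holds; certified ride operators 1 < 12 → not met
Not met: 1, 7, 8

No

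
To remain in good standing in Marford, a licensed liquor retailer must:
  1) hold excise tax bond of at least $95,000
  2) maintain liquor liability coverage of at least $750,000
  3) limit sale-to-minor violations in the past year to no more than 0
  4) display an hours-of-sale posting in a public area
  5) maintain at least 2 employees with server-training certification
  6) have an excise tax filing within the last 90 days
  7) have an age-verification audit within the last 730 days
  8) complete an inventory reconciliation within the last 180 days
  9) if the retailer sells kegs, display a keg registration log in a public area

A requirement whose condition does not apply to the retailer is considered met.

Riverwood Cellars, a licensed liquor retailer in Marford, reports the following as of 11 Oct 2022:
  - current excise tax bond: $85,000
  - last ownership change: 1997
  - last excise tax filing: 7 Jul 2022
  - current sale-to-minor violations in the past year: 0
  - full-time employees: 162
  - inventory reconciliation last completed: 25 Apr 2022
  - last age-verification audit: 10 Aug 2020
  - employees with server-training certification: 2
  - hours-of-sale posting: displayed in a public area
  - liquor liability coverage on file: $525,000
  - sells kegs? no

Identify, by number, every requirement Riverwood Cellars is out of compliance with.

1. excise tax bond $85,000 < $95,000 → not met
2. liquor liability coverage $525,000 < $750,000 → not met
3. sale-to-minor violations in the past year 0 ≤ 0 → met
4. hours-of-sale posting present → met
5. employees with server-training certification 2 ≥ 2 → met
6. excise tax filing 96 days ago vs limit 90 → not met
7. age-verification audit 792 days ago vs limit 730 → not met
8. inventory reconciliation 169 days ago vs limit 180 → met
9. condition 'sells kegs' does not hold → requirement n/a → met
Not met: 1, 2, 6, 7

1, 2, 6, 7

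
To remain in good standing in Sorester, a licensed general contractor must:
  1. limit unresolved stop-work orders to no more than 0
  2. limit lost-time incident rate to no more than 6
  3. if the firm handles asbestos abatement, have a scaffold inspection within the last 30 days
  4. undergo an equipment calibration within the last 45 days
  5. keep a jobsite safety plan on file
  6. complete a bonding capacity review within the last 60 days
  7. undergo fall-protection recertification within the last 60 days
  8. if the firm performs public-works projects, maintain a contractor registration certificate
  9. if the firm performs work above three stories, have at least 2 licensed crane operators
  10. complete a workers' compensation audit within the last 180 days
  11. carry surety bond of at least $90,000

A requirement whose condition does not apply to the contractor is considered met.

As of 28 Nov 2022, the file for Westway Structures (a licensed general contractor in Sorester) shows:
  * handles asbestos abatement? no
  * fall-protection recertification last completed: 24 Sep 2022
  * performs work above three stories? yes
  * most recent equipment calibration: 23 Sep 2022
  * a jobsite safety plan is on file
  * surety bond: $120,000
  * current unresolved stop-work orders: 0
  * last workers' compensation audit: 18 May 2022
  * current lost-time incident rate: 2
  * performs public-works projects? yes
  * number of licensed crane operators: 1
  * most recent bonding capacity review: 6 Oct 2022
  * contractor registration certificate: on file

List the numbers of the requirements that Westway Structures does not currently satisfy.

1. unresolved stop-work orders 0 ≤ 0 → met
2. lost-time incident rate 2 ≤ 6 → met
3. condition 'handles asbestos abatement' does not hold → requirement n/a → met
4. equipment calibration 66 days ago vs limit 45 → not met
5. jobsite safety plan present → met
6. bonding capacity review 53 days ago vs limit 60 → met
7. fall-protection recertification 65 days ago vs limit 60 → not met
8. condition 'performs public-works projects' holds; contractor registration certificate present → met
9. condition 'performs work above three stories' holds; licensed crane operators 1 < 2 → not met
10. workers' compensation audit 194 days ago vs limit 180 → not met
11. surety bond $120,000 ≥ $90,000 → met
Not met: 4, 7, 9, 10

4, 7, 9, 10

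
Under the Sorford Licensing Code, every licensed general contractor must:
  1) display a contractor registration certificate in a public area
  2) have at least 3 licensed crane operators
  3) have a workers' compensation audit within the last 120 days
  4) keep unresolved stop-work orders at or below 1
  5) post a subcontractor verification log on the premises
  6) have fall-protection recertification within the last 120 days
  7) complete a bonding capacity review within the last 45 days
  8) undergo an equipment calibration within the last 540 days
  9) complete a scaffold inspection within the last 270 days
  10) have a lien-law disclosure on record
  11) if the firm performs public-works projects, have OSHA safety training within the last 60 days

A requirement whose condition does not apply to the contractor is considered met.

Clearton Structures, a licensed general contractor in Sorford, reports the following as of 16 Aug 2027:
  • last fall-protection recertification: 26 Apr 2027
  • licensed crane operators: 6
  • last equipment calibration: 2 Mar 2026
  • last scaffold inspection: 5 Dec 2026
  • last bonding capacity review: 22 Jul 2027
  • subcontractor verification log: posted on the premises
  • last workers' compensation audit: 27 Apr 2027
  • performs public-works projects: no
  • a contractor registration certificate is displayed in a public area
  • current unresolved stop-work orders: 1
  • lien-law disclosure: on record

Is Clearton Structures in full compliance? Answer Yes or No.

Yes

1. contractor registration certificate present → met
2. licensed crane operators 6 ≥ 3 → met
3. workers' compensation audit 111 days ago vs limit 120 → met
4. unresolved stop-work orders 1 ≤ 1 → met
5. subcontractor verification log present → met
6. fall-protection recertification 112 days ago vs limit 120 → met
7. bonding capacity review 25 days ago vs limit 45 → met
8. equipment calibration 532 days ago vs limit 540 → met
9. scaffold inspection 254 days ago vs limit 270 → met
10. lien-law disclosure present → met
11. condition 'performs public-works projects' does not hold → requirement n/a → met
All met.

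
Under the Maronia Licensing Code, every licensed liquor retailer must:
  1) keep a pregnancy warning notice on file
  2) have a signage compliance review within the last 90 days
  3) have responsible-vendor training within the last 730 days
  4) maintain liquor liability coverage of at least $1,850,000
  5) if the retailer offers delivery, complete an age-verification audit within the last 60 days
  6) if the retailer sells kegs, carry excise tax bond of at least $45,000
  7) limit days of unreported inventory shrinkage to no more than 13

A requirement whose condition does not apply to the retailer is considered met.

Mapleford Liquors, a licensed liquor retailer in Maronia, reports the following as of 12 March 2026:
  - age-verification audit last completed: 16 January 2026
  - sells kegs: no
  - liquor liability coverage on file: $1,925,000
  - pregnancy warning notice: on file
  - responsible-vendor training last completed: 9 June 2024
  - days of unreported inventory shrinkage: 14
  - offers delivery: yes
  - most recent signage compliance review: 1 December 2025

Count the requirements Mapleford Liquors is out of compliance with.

1. pregnancy warning notice present → met
2. signage compliance review 101 days ago vs limit 90 → not met
3. responsible-vendor training 641 days ago vs limit 730 → met
4. liquor liability coverage $1,925,000 ≥ $1,850,000 → met
5. condition 'offers delivery' holds; age-verification audit 55 days ago vs limit 60 → met
6. condition 'sells kegs' does not hold → requirement n/a → met
7. days of unreported inventory shrinkage 14 > 13 → not met
Not met: 2 of 7

2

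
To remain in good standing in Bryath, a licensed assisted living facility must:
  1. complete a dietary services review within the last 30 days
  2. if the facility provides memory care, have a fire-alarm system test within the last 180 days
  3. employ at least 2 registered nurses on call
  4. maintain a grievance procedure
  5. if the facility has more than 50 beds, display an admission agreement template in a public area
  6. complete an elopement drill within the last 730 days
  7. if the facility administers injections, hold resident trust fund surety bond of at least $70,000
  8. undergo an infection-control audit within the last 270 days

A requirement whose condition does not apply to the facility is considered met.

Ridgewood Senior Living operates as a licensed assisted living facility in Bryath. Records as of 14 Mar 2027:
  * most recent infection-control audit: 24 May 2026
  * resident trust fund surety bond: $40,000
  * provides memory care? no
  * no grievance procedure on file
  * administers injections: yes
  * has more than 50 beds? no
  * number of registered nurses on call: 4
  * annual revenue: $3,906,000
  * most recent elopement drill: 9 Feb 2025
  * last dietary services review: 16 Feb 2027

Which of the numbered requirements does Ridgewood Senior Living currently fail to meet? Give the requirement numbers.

1. dietary services review 26 days ago vs limit 30 → met
2. condition 'provides memory care' does not hold → requirement n/a → met
3. registered nurses on call 4 ≥ 2 → met
4. grievance procedure absent → not met
5. condition 'has more than 50 beds' does not hold → requirement n/a → met
6. elopement drill 763 days ago vs limit 730 → not met
7. condition 'administers injections' holds; resident trust fund surety bond $40,000 < $70,000 → not met
8. infection-control audit 294 days ago vs limit 270 → not met
Not met: 4, 6, 7, 8

4, 6, 7, 8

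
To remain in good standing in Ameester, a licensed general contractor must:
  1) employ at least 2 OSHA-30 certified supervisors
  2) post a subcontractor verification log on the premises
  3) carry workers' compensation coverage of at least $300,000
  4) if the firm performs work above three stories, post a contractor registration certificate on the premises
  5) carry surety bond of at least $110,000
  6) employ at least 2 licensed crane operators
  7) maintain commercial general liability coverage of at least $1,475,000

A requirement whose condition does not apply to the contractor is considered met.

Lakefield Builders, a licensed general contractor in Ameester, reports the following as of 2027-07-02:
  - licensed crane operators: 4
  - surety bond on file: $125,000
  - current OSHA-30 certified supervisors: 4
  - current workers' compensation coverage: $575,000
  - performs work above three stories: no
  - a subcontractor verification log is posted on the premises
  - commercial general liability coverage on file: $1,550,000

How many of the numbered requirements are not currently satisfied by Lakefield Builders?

0

1. OSHA-30 certified supervisors 4 ≥ 2 → met
2. subcontractor verification log present → met
3. workers' compensation coverage $575,000 ≥ $300,000 → met
4. condition 'performs work above three stories' does not hold → requirement n/a → met
5. surety bond $125,000 ≥ $110,000 → met
6. licensed crane operators 4 ≥ 2 → met
7. commercial general liability coverage $1,550,000 ≥ $1,475,000 → met
Not met: 0 of 7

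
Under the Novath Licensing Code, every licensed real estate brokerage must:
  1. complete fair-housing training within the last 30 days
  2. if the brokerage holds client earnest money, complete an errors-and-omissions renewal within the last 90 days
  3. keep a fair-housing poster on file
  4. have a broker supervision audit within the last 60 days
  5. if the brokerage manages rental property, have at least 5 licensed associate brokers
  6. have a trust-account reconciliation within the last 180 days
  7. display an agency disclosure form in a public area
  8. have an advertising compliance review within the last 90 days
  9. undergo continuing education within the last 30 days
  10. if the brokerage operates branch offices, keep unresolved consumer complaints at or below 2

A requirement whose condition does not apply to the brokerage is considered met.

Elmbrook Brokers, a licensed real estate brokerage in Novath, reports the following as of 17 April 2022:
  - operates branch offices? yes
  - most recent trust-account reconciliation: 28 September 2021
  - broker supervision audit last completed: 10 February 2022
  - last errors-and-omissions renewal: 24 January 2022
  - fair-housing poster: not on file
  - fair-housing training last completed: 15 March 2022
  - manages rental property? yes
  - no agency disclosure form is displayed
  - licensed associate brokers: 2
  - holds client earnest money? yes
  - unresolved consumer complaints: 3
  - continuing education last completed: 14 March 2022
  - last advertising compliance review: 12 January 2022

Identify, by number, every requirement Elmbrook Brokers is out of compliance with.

1, 3, 4, 5, 6, 7, 8, 9, 10

1. fair-housing training 33 days ago vs limit 30 → not met
2. condition 'holds client earnest money' holds; errors-and-omissions renewal 83 days ago vs limit 90 → met
3. fair-housing poster absent → not met
4. broker supervision audit 66 days ago vs limit 60 → not met
5. condition 'manages rental property' holds; licensed associate brokers 2 < 5 → not met
6. trust-account reconciliation 201 days ago vs limit 180 → not met
7. agency disclosure form absent → not met
8. advertising compliance review 95 days ago vs limit 90 → not met
9. continuing education 34 days ago vs limit 30 → not met
10. condition 'operates branch offices' holds; unresolved consumer complaints 3 > 2 → not met
Not met: 1, 3, 4, 5, 6, 7, 8, 9, 10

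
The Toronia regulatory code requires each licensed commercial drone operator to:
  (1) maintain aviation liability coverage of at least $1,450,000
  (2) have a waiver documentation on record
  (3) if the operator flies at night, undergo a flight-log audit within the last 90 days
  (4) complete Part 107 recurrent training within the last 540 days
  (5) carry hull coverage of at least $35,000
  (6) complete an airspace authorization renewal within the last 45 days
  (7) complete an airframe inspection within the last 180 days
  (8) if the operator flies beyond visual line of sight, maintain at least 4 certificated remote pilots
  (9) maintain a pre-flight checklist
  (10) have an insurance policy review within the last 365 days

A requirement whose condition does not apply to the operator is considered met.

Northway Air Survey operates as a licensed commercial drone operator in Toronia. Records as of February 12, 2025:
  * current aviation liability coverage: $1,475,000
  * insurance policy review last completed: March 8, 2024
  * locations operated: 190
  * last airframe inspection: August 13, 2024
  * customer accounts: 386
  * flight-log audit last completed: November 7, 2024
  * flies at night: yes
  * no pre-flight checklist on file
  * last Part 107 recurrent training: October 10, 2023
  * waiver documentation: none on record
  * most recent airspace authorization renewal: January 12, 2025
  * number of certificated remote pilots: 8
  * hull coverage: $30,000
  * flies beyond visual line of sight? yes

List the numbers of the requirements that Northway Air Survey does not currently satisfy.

1. aviation liability coverage $1,475,000 ≥ $1,450,000 → met
2. waiver documentation absent → not met
3. condition 'flies at night' holds; flight-log audit 97 days ago vs limit 90 → not met
4. Part 107 recurrent training 491 days ago vs limit 540 → met
5. hull coverage $30,000 < $35,000 → not met
6. airspace authorization renewal 31 days ago vs limit 45 → met
7. airframe inspection 183 days ago vs limit 180 → not met
8. condition 'flies beyond visual line of sight' holds; certificated remote pilots 8 ≥ 4 → met
9. pre-flight checklist absent → not met
10. insurance policy review 341 days ago vs limit 365 → met
Not met: 2, 3, 5, 7, 9

2, 3, 5, 7, 9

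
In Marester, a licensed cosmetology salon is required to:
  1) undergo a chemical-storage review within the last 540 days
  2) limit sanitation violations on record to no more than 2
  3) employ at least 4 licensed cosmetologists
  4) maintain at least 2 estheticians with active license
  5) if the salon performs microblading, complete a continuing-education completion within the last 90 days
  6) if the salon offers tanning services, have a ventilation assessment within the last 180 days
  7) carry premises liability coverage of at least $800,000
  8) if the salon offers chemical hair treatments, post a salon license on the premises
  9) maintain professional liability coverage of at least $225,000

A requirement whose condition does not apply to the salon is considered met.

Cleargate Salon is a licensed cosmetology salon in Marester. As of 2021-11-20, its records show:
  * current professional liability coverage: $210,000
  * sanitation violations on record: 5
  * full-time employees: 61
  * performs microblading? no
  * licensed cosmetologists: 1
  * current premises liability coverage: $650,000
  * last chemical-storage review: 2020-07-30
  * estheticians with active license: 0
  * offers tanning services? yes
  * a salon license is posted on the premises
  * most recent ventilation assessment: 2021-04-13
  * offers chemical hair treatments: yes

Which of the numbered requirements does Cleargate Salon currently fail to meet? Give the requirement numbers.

2, 3, 4, 6, 7, 9

1. chemical-storage review 478 days ago vs limit 540 → met
2. sanitation violations on record 5 > 2 → not met
3. licensed cosmetologists 1 < 4 → not met
4. estheticians with active license 0 < 2 → not met
5. condition 'performs microblading' does not hold → requirement n/a → met
6. condition 'offers tanning services' holds; ventilation assessment 221 days ago vs limit 180 → not met
7. premises liability coverage $650,000 < $800,000 → not met
8. condition 'offers chemical hair treatments' holds; salon license present → met
9. professional liability coverage $210,000 < $225,000 → not met
Not met: 2, 3, 4, 6, 7, 9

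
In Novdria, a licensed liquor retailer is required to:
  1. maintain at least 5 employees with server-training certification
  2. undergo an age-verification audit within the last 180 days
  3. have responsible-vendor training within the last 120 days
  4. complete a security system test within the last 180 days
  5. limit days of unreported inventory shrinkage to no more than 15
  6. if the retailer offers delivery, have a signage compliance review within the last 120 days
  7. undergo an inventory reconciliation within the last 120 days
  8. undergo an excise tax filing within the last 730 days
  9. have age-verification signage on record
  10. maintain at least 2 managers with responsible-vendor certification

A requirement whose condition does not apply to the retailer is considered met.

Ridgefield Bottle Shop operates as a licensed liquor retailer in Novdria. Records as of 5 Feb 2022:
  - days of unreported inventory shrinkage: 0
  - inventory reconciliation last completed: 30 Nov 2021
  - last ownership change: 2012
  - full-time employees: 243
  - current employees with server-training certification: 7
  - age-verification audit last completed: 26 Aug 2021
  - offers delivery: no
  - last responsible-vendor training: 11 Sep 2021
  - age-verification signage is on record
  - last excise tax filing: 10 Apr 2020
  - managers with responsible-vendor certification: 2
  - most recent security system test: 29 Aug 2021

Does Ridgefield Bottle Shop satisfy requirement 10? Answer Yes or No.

Yes

10. managers with responsible-vendor certification 2 ≥ 2 → met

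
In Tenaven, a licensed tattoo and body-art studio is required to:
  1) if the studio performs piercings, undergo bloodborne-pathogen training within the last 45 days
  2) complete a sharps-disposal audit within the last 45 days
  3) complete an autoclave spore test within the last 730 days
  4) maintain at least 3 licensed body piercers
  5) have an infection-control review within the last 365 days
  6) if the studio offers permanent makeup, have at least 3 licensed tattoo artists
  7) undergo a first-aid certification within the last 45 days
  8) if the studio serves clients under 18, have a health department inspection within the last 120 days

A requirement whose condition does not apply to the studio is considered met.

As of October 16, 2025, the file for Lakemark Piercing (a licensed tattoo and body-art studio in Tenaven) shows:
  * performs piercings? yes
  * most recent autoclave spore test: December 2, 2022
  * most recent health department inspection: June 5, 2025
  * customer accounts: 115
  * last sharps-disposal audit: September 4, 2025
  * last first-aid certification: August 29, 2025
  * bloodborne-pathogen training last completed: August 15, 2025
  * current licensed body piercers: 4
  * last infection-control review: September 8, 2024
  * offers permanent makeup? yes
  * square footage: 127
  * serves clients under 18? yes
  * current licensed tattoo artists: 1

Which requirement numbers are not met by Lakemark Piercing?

1, 3, 5, 6, 7, 8

1. condition 'performs piercings' holds; bloodborne-pathogen training 62 days ago vs limit 45 → not met
2. sharps-disposal audit 42 days ago vs limit 45 → met
3. autoclave spore test 1049 days ago vs limit 730 → not met
4. licensed body piercers 4 ≥ 3 → met
5. infection-control review 403 days ago vs limit 365 → not met
6. condition 'offers permanent makeup' holds; licensed tattoo artists 1 < 3 → not met
7. first-aid certification 48 days ago vs limit 45 → not met
8. condition 'serves clients under 18' holds; health department inspection 133 days ago vs limit 120 → not met
Not met: 1, 3, 5, 6, 7, 8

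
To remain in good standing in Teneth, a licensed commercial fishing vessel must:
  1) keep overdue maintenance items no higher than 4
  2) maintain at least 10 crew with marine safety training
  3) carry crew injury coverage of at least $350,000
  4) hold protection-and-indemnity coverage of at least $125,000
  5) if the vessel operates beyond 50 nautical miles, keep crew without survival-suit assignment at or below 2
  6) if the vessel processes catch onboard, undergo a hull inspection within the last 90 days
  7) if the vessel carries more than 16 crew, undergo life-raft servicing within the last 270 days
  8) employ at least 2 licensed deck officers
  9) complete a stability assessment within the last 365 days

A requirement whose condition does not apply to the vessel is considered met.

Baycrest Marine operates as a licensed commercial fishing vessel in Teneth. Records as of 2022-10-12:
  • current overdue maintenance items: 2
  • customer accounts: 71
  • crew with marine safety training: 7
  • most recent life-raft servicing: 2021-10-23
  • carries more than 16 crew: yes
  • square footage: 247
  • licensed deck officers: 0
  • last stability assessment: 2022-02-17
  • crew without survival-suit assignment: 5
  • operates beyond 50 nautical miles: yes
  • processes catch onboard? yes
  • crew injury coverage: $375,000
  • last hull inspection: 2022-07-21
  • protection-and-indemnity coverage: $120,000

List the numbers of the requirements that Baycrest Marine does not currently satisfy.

2, 4, 5, 7, 8

1. overdue maintenance items 2 ≤ 4 → met
2. crew with marine safety training 7 < 10 → not met
3. crew injury coverage $375,000 ≥ $350,000 → met
4. protection-and-indemnity coverage $120,000 < $125,000 → not met
5. condition 'operates beyond 50 nautical miles' holds; crew without survival-suit assignment 5 > 2 → not met
6. condition 'processes catch onboard' holds; hull inspection 83 days ago vs limit 90 → met
7. condition 'carries more than 16 crew' holds; life-raft servicing 354 days ago vs limit 270 → not met
8. licensed deck officers 0 < 2 → not met
9. stability assessment 237 days ago vs limit 365 → met
Not met: 2, 4, 5, 7, 8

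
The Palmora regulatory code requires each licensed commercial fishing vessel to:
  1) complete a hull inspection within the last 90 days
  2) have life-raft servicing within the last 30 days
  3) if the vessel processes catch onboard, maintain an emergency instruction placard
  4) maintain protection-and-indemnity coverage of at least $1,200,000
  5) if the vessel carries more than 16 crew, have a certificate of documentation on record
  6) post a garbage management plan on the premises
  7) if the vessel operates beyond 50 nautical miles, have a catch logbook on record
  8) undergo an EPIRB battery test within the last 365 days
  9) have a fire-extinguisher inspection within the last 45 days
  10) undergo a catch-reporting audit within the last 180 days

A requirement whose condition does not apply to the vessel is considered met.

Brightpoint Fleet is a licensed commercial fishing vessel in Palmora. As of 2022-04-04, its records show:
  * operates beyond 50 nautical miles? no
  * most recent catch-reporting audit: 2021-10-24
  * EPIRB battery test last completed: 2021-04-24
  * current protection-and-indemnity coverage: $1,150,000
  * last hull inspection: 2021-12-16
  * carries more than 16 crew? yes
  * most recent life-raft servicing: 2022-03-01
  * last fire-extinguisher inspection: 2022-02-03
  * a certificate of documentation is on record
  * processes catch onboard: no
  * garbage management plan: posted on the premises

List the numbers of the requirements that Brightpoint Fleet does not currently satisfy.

1, 2, 4, 9

1. hull inspection 109 days ago vs limit 90 → not met
2. life-raft servicing 34 days ago vs limit 30 → not met
3. condition 'processes catch onboard' does not hold → requirement n/a → met
4. protection-and-indemnity coverage $1,150,000 < $1,200,000 → not met
5. condition 'carries more than 16 crew' holds; certificate of documentation present → met
6. garbage management plan present → met
7. condition 'operates beyond 50 nautical miles' does not hold → requirement n/a → met
8. EPIRB battery test 345 days ago vs limit 365 → met
9. fire-extinguisher inspection 60 days ago vs limit 45 → not met
10. catch-reporting audit 162 days ago vs limit 180 → met
Not met: 1, 2, 4, 9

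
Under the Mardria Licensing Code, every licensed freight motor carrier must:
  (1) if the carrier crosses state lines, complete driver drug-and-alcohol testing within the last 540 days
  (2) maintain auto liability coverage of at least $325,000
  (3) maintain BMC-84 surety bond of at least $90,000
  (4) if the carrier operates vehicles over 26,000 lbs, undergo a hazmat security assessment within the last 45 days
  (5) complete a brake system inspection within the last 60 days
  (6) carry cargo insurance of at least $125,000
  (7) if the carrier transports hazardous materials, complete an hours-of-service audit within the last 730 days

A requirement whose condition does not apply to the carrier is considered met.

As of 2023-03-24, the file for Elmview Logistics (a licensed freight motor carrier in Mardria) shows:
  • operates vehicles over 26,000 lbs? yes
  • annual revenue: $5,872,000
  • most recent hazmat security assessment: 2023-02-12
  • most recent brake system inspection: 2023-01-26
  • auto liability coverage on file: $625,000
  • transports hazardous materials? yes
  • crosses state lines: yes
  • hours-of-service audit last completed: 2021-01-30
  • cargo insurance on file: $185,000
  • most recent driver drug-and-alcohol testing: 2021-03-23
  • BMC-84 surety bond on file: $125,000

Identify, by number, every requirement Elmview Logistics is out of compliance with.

1, 7

1. condition 'crosses state lines' holds; driver drug-and-alcohol testing 731 days ago vs limit 540 → not met
2. auto liability coverage $625,000 ≥ $325,000 → met
3. BMC-84 surety bond $125,000 ≥ $90,000 → met
4. condition 'operates vehicles over 26,000 lbs' holds; hazmat security assessment 40 days ago vs limit 45 → met
5. brake system inspection 57 days ago vs limit 60 → met
6. cargo insurance $185,000 ≥ $125,000 → met
7. condition 'transports hazardous materials' holds; hours-of-service audit 783 days ago vs limit 730 → not met
Not met: 1, 7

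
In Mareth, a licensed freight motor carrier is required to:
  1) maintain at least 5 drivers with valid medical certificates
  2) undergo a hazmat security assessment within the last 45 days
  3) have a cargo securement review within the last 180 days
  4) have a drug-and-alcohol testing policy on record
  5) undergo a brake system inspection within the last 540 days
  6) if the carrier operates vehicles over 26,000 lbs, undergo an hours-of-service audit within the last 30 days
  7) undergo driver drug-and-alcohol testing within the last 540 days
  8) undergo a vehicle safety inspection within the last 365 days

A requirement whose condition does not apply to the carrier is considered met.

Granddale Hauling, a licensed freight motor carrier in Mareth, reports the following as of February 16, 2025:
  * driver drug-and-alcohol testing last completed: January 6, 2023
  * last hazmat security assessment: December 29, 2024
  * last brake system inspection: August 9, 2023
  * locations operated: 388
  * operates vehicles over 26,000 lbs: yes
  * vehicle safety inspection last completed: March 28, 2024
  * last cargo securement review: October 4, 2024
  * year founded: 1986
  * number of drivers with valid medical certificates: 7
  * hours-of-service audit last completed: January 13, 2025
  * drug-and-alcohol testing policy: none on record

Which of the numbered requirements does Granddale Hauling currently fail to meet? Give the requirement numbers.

2, 4, 5, 6, 7

1. drivers with valid medical certificates 7 ≥ 5 → met
2. hazmat security assessment 49 days ago vs limit 45 → not met
3. cargo securement review 135 days ago vs limit 180 → met
4. drug-and-alcohol testing policy absent → not met
5. brake system inspection 557 days ago vs limit 540 → not met
6. condition 'operates vehicles over 26,000 lbs' holds; hours-of-service audit 34 days ago vs limit 30 → not met
7. driver drug-and-alcohol testing 772 days ago vs limit 540 → not met
8. vehicle safety inspection 325 days ago vs limit 365 → met
Not met: 2, 4, 5, 6, 7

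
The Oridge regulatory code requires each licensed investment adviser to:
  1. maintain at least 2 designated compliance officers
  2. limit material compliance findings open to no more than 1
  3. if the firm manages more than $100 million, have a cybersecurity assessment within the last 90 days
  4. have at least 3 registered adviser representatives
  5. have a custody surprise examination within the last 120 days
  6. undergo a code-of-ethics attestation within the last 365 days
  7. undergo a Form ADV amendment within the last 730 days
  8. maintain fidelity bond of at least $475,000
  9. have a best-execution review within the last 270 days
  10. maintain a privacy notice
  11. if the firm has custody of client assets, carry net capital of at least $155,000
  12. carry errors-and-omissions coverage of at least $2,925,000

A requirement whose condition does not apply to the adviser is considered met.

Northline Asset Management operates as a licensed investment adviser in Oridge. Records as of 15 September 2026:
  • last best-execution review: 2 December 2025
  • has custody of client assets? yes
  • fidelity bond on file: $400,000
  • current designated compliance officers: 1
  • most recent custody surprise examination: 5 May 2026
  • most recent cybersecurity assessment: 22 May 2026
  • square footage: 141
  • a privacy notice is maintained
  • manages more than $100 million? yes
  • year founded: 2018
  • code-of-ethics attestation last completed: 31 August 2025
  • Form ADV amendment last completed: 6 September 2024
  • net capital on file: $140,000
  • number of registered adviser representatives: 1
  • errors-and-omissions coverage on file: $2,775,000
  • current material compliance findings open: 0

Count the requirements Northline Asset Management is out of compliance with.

10

1. designated compliance officers 1 < 2 → not met
2. material compliance findings open 0 ≤ 1 → met
3. condition 'manages more than $100 million' holds; cybersecurity assessment 116 days ago vs limit 90 → not met
4. registered adviser representatives 1 < 3 → not met
5. custody surprise examination 133 days ago vs limit 120 → not met
6. code-of-ethics attestation 380 days ago vs limit 365 → not met
7. Form ADV amendment 739 days ago vs limit 730 → not met
8. fidelity bond $400,000 < $475,000 → not met
9. best-execution review 287 days ago vs limit 270 → not met
10. privacy notice present → met
11. condition 'has custody of client assets' holds; net capital $140,000 < $155,000 → not met
12. errors-and-omissions coverage $2,775,000 < $2,925,000 → not met
Not met: 10 of 12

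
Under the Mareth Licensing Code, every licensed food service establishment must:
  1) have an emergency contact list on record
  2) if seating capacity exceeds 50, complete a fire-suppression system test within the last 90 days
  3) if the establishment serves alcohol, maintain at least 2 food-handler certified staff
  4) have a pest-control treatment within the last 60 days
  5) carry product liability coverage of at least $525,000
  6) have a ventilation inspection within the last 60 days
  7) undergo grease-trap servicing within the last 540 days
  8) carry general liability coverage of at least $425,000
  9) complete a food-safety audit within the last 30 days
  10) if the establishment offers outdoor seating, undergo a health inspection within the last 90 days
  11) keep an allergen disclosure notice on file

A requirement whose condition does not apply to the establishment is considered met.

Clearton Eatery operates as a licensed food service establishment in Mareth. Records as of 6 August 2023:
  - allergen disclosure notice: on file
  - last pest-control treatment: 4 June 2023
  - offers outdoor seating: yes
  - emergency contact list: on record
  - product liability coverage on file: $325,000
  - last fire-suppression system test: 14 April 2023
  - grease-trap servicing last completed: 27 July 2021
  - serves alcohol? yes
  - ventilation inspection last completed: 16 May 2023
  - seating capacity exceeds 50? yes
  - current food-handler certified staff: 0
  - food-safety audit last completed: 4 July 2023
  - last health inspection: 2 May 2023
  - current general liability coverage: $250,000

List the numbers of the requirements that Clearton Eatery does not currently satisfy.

2, 3, 4, 5, 6, 7, 8, 9, 10

1. emergency contact list present → met
2. condition 'seating capacity exceeds 50' holds; fire-suppression system test 114 days ago vs limit 90 → not met
3. condition 'serves alcohol' holds; food-handler certified staff 0 < 2 → not met
4. pest-control treatment 63 days ago vs limit 60 → not met
5. product liability coverage $325,000 < $525,000 → not met
6. ventilation inspection 82 days ago vs limit 60 → not met
7. grease-trap servicing 740 days ago vs limit 540 → not met
8. general liability coverage $250,000 < $425,000 → not met
9. food-safety audit 33 days ago vs limit 30 → not met
10. condition 'offers outdoor seating' holds; health inspection 96 days ago vs limit 90 → not met
11. allergen disclosure notice present → met
Not met: 2, 3, 4, 5, 6, 7, 8, 9, 10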